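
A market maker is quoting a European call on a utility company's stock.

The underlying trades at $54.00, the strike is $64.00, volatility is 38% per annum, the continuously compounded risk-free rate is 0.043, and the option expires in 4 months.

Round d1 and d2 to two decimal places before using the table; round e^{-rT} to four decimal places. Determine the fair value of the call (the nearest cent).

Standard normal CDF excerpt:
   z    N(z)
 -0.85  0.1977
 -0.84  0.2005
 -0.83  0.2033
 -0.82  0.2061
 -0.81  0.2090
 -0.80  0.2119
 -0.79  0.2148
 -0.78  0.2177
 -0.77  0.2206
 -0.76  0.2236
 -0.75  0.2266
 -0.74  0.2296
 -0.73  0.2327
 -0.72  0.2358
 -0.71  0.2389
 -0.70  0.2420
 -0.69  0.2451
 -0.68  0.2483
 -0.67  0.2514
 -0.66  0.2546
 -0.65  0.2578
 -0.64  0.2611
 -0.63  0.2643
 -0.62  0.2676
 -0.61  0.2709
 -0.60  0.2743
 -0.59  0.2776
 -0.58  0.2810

$1.81

σ√T = 0.38 × 0.5774 = 0.2194
ln(S/K) + (r + σ²/2)T = ln(54/64) + (0.043 + 0.38²/2)·0.3333 = -0.1699 + 0.0384 = -0.1315
d₁ = -0.1315 / 0.2194 = -0.5994 ≈ -0.60
d₂ = d₁ − σ√T = -0.5994 − 0.2194 = -0.8188 ≈ -0.82
e^(−rT) = e^(−0.043·0.3333) = 0.9858
N(d₁) = N(-0.60) = 0.2743;  N(d₂) = N(-0.82) = 0.2061
C = 54·0.2743 − 64·0.9858·0.2061 = 14.8122 − 13.0031 = 1.8091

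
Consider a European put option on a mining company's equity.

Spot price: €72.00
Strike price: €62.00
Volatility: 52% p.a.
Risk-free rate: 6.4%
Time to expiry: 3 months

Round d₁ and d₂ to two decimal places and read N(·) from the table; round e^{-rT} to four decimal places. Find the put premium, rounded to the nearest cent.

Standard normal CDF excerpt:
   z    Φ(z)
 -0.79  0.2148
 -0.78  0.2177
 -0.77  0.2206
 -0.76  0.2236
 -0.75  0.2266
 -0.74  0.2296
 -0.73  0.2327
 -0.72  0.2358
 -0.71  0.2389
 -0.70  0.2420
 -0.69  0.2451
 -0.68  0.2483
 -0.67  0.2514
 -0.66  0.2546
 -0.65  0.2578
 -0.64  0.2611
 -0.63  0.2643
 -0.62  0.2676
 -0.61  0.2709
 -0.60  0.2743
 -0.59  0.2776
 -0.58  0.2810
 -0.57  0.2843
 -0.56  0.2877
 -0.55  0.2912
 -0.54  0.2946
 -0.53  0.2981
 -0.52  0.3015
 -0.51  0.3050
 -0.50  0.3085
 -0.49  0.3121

€2.73

T = 0.25;  σ√T = 0.2600
ln(S/K) + (r + σ²/2)T = ln(72/62) + (0.064 + 0.52²/2)·0.25 = 0.1495 + 0.0498 = 0.1993
d₁ = 0.1993 / 0.2600 = 0.7667 → 0.77
d₂ = d₁ − σ√T = 0.7667 − 0.2600 = 0.5067 → 0.51
exp(−rT) = exp(−0.064·0.25) = 0.9841
N(−d₂) = N(-0.51) = 0.3050;  N(−d₁) = N(-0.77) = 0.2206
P = 62·0.9841·0.3050 − 72·0.2206 = 18.6093 − 15.8832 = 2.7261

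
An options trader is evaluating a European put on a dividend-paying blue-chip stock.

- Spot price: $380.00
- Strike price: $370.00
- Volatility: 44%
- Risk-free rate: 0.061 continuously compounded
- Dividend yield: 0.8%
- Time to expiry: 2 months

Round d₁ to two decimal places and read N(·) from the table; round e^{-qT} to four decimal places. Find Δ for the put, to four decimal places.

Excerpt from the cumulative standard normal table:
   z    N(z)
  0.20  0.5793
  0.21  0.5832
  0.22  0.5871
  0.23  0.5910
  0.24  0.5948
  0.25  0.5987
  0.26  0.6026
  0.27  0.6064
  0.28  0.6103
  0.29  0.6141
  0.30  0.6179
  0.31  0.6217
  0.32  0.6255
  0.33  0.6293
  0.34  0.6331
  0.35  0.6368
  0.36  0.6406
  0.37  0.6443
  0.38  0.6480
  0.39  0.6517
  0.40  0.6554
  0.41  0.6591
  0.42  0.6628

-0.3854

σ√T = 0.44·√0.1667 = 0.1796
d₁ = [ln(380/370) + (0.061 − 0.008 + 0.44²/2)·0.1667] / 0.1796 = [0.0267 + 0.0250] / 0.1796 = 0.2875 which rounds to 0.29
N(d₁) = N(0.29) = 0.6141
Δ_put = exp(−qT)·(N(d₁) − 1) = 0.9987·(0.6141 − 1) = -0.3854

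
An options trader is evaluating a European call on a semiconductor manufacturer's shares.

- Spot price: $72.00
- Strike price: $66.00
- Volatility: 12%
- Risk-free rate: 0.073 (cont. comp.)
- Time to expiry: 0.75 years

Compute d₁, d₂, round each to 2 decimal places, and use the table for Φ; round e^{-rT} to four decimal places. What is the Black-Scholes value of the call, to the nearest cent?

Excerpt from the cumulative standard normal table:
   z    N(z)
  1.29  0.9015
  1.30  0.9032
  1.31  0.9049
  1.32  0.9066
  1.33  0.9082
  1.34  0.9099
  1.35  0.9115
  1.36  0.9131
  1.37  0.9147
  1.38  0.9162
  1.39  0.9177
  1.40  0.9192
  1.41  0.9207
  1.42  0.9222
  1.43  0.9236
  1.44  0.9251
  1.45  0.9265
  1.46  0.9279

$9.86

σ√T = 0.12 × 0.8660 = 0.1039
d₁ = [ln(72/66) + (0.073 + ½·0.12²)·0.75] / (σ√T) = (0.0870 + 0.0601) / 0.1039 = 1.4161 ≈ 1.42
d₂ = 1.4161 − 0.1039 = 1.3121 ≈ 1.31
e^(−rT) = e^(−0.073·0.75) = 0.9467
C = 72·N(1.42) − 66·0.9467·N(1.31) = 72·0.9222 − 66·0.9467·0.9049 = 66.3984 − 56.5401 = 9.8583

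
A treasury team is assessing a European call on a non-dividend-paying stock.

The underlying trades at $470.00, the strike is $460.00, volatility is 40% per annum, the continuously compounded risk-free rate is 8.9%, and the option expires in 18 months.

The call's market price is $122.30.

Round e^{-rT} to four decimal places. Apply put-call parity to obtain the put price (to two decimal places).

$54.80

e^(−rT) = e^(−0.089·1.5) = 0.8750
Put-call parity: C − P = S − K·e^(−rT) = 470 − 460·0.8750 = 470 − 402.5000 = 67.5000
P = C − (C − P) = 122.30 − (67.5000) = 54.8000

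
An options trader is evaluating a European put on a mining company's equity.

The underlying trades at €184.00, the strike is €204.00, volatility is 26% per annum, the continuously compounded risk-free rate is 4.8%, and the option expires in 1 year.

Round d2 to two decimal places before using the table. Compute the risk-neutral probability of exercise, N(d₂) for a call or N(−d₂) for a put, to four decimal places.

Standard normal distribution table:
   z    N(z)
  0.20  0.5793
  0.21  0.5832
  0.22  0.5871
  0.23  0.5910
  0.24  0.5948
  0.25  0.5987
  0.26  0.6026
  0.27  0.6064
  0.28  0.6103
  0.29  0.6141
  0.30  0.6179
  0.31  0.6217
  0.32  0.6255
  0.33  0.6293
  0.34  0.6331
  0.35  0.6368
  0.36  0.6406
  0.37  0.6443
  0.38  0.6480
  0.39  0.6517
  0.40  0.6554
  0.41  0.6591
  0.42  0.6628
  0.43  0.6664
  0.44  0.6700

0.6331

σ√T = 0.26 × 1.0000 = 0.2600
d₁ = [ln(184/204) + (0.048 + 0.26²/2)·1] / 0.2600 = [-0.1032 + 0.0818] / 0.2600 = -0.0822 ≈ -0.08
d₂ = d₁ − σ√T = -0.0822 − 0.2600 = -0.3422 ≈ -0.34
Risk-neutral Pr[S_T < K] = N(−d₂) = N(0.34) = 0.6331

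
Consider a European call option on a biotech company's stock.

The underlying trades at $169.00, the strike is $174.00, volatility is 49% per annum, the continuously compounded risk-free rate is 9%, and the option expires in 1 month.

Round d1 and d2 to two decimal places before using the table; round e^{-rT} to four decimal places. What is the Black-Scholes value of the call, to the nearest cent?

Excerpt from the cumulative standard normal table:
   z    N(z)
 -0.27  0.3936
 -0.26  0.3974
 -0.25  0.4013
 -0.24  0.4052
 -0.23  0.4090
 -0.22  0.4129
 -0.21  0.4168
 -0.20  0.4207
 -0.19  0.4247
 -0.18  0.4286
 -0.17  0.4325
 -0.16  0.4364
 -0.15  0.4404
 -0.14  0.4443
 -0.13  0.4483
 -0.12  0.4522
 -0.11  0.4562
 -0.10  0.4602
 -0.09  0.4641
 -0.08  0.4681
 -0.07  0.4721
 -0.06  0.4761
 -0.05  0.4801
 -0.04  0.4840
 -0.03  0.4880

$7.80

σ√T = 0.49·√0.08333 = 0.1415
ln(S/K) + (r + σ²/2)T = ln(169/174) + (0.09 + 0.49²/2)·0.08333 = -0.0292 + 0.0175 = -0.0117
d₁ = -0.0117 / 0.1415 = -0.0824 → -0.08
d₂ = d₁ − σ√T = -0.0824 − 0.1415 = -0.2238 → -0.22
e^(−rT) = e^(−0.09·0.08333) = 0.9925
C = 169·N(-0.08) − 174·0.9925·N(-0.22) = 169·0.4681 − 174·0.9925·0.4129 = 79.1089 − 71.3058 = 7.8031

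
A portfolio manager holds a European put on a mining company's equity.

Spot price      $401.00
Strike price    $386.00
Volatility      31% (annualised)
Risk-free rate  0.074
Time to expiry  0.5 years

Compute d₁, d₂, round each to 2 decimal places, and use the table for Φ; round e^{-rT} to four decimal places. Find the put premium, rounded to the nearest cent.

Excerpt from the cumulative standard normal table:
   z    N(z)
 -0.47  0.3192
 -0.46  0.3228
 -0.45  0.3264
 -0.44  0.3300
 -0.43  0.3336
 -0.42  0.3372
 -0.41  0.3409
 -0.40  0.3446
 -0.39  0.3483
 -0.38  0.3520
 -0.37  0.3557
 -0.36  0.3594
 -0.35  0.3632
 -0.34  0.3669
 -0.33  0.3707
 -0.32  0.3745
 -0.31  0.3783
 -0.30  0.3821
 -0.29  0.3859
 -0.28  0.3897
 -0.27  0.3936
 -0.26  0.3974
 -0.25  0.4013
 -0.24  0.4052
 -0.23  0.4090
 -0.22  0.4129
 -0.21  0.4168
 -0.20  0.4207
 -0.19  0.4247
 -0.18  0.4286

σ√T = 0.31·√0.5 = 0.2192
ln(S/K) + (r + σ²/2)T = ln(401/386) + (0.074 + 0.31²/2)·0.5 = 0.0381 + 0.0610 = 0.0991
d₁ = 0.0991 / 0.2192 = 0.4523 ≈ 0.45
d₂ = d₁ − σ√T = 0.4523 − 0.2192 = 0.2331 ≈ 0.23
exp(−rT) = exp(−0.074·0.5) = 0.9637
N(−d₂) = N(-0.23) = 0.4090;  N(−d₁) = N(-0.45) = 0.3264
P = 386·0.9637·0.4090 − 401·0.3264 = 152.1432 − 130.8864 = 21.2568

$21.26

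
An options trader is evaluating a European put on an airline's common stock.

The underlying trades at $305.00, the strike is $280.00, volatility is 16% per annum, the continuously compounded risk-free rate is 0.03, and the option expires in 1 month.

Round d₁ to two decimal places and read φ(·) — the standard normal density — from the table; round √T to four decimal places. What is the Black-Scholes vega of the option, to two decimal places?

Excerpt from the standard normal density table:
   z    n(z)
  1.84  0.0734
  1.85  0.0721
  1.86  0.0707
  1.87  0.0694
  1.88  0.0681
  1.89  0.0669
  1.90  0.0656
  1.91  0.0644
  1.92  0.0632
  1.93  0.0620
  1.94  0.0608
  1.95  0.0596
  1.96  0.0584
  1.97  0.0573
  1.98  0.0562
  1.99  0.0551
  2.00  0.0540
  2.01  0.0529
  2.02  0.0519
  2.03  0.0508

5.46

T = 0.08333;  σ√T = 0.0462
d₁ = [ln(305/280) + (0.03 + ½·0.16²)·0.08333] / (σ√T) = (0.0855 + 0.0036) / 0.0462 = 1.9288 ⇒ 1.93
√T = √0.08333 = 0.2887
φ(d₁) = φ(1.93) = 0.0620
vega = S·φ(d₁)·√T = 305·0.0620·0.2887 = 5.4593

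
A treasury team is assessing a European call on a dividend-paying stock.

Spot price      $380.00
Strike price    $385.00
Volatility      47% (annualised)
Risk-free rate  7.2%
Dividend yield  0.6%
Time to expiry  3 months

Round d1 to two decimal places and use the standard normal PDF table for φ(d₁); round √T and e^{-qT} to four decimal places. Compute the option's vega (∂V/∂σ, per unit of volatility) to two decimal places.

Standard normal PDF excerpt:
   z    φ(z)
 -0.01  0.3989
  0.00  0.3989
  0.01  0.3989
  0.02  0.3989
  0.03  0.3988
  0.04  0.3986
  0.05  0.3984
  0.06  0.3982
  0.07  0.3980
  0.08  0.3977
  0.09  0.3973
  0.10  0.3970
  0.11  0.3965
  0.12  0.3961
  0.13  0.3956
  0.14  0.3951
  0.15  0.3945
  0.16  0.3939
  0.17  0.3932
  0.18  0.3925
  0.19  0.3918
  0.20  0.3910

75.05

T = 0.25;  σ√T = 0.2350
d₁ = [ln(380/385) + (0.072 − 0.006 + ½·0.47²)·0.25] / (σ√T) = (-0.0131 + 0.0441) / 0.2350 = 0.1321 ⇒ 0.13
√T = √0.25 = 0.5000
φ(d₁) = φ(0.13) = 0.3956
e^(−qT) = e^(−0.006·0.25) = 0.9985
vega = S·e^(−qT)·φ(d₁)·√T = 380·0.9985·0.3956·0.5000 = 75.0513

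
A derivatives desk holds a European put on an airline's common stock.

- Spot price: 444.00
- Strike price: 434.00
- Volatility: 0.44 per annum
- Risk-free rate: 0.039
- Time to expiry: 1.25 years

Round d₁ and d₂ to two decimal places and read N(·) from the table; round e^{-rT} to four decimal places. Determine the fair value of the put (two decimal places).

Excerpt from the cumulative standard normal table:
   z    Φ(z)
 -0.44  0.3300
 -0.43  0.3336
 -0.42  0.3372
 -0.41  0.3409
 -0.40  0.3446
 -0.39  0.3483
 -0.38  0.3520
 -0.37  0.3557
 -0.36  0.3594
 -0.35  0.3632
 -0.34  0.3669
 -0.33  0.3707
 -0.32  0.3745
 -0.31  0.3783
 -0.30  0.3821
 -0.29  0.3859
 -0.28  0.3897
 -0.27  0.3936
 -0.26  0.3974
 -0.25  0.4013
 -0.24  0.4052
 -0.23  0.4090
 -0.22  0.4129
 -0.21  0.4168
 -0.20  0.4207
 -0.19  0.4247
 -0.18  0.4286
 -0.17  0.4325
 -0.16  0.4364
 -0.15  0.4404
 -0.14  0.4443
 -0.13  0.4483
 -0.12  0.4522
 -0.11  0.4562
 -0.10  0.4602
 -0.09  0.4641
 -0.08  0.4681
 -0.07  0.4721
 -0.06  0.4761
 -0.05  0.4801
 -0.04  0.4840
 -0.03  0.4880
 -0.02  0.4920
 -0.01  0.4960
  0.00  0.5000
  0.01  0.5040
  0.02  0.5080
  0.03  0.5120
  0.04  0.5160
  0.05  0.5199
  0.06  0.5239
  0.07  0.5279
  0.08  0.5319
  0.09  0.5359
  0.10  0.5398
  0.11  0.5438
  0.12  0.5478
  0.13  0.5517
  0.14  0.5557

68.48

σ√T = 0.44·√1.25 = 0.4919
d₁ = [ln(444/434) + (0.039 + 0.44²/2)·1.25] / 0.4919 = [0.0228 + 0.1698] / 0.4919 = 0.3914 → 0.39
d₂ = d₁ − σ√T = 0.3914 − 0.4919 = -0.1006 → -0.10
e^(−rT) = e^(−0.039·1.25) = 0.9524
N(−d₂) = N(0.10) = 0.5398;  N(−d₁) = N(-0.39) = 0.3483
P = 434·0.9524·0.5398 − 444·0.3483 = 223.1218 − 154.6452 = 68.4766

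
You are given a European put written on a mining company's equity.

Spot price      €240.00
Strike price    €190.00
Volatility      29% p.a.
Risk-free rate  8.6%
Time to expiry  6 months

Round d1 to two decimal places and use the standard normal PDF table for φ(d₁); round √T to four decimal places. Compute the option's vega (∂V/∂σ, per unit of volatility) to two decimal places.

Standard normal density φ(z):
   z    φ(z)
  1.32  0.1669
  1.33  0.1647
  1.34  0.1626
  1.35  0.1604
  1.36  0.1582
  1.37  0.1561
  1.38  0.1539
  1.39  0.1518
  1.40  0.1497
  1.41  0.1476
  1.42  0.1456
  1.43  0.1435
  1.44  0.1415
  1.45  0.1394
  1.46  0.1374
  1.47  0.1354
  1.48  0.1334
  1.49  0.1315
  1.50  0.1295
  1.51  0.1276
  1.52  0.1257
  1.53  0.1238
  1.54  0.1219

23.66

σ√T = 0.29·√0.5 = 0.2051
ln(S/K) + (r + σ²/2)T = ln(240/190) + (0.086 + 0.29²/2)·0.5 = 0.2336 + 0.0640 = 0.2976
d₁ = 0.2976 / 0.2051 = 1.4515 ≈ 1.45
√T = √0.5 = 0.7071
φ(d₁) = φ(1.45) = 0.1394
vega = S·φ(d₁)·√T = 240·0.1394·0.7071 = 23.6567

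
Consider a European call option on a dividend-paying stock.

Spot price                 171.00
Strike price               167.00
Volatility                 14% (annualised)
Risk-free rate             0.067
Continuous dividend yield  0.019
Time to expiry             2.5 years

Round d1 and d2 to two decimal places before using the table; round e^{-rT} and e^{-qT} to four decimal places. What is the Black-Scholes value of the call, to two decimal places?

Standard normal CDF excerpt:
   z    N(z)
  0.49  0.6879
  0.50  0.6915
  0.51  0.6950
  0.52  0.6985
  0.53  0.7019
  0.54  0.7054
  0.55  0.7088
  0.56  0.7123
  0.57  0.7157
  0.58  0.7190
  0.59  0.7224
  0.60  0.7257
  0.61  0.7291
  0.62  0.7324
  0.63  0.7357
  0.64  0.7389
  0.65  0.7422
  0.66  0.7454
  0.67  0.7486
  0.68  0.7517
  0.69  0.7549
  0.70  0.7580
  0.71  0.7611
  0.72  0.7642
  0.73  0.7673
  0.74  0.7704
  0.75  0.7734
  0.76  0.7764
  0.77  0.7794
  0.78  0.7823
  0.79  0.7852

σ√T = 0.14 × 1.5811 = 0.2214
d₁ = [ln(171/167) + (0.067 − 0.019 + 0.14²/2)·2.5] / 0.2214 = [0.0237 + 0.1445] / 0.2214 = 0.7597 → 0.76
d₂ = d₁ − σ√T = 0.7597 − 0.2214 = 0.5384 → 0.54
exp(−qT) = exp(−0.019·2.5) = 0.9536;  exp(−rT) = exp(−0.067·2.5) = 0.8458
N(d₁) = N(0.76) = 0.7764;  N(d₂) = N(0.54) = 0.7054
C = 171·0.9536·0.7764 − 167·0.8458·0.7054 = 126.6041 − 99.6368 = 26.9674

26.97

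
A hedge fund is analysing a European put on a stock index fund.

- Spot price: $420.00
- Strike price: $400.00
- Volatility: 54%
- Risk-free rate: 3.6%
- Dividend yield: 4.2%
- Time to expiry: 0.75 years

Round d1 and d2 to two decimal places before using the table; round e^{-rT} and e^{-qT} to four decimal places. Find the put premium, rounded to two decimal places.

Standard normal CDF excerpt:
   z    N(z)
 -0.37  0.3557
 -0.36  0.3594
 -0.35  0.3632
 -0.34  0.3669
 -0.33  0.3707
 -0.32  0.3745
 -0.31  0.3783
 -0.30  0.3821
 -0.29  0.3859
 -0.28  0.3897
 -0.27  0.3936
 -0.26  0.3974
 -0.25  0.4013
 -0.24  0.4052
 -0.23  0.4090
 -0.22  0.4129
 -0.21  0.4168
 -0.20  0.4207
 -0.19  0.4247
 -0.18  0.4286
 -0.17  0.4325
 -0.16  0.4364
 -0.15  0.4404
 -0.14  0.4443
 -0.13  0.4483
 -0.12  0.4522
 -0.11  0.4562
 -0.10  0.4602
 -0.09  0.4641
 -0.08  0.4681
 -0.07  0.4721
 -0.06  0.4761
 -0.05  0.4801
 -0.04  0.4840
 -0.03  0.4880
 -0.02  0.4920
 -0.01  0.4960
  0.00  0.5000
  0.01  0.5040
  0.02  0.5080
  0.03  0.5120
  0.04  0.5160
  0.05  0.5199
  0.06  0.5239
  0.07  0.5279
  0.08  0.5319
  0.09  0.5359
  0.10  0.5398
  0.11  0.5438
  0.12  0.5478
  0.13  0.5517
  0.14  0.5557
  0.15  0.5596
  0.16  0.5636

$65.50

σ√T = 0.54·√0.75 = 0.4677
ln(S/K) + (r − q + σ²/2)T = ln(420/400) + (0.036 − 0.042 + 0.54²/2)·0.75 = 0.0488 + 0.1048 = 0.1536
d₁ = 0.1536 / 0.4677 = 0.3285 ≈ 0.33
d₂ = d₁ − σ√T = 0.3285 − 0.4677 = -0.1391 ≈ -0.14
exp(−qT) = exp(−0.042·0.75) = 0.9690;  exp(−rT) = exp(−0.036·0.75) = 0.9734
P = 400·0.9734·N(0.14) − 420·0.9690·N(-0.33) = 400·0.9734·0.5557 − 420·0.9690·0.3707 = 216.3674 − 150.8675 = 65.4999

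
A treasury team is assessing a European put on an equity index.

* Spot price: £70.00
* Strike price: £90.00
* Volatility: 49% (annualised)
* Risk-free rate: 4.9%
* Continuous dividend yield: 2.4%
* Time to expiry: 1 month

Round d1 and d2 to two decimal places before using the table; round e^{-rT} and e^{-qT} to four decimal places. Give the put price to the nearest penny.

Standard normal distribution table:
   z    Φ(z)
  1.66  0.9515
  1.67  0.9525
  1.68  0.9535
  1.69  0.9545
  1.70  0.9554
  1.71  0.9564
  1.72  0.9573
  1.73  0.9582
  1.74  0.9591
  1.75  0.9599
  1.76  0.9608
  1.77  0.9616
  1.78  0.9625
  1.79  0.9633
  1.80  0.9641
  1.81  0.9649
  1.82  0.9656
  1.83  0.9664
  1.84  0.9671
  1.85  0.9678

σ√T = 0.49 × 0.2887 = 0.1415
d₁ = [ln(70/90) + (0.049 − 0.024 + 0.49²/2)·0.08333] / 0.1415 = [-0.2513 + 0.0121] / 0.1415 = -1.6912 which rounds to -1.69
d₂ = d₁ − σ√T = -1.6912 − 0.1415 = -1.8327 which rounds to -1.83
e^(−qT) = e^(−0.024·0.08333) = 0.9980;  e^(−rT) = e^(−0.049·0.08333) = 0.9959
N(−d₂) = N(1.83) = 0.9664;  N(−d₁) = N(1.69) = 0.9545
P = 90·0.9959·0.9664 − 70·0.9980·0.9545 = 86.6194 − 66.6814 = 19.9380

£19.94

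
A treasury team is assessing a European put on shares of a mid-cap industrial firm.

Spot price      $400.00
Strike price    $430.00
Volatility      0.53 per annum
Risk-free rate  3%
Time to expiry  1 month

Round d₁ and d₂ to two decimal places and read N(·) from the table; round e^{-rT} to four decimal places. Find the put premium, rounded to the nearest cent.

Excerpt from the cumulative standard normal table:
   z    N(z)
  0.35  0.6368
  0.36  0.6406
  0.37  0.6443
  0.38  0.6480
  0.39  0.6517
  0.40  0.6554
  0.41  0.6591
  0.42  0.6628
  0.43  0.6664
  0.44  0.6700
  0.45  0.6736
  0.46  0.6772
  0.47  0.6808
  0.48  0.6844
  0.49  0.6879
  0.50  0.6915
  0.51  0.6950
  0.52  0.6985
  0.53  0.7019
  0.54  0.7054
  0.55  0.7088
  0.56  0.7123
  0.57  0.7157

σ√T = 0.53 × 0.2887 = 0.1530
ln(S/K) + (r + σ²/2)T = ln(400/430) + (0.03 + 0.53²/2)·0.08333 = -0.0723 + 0.0142 = -0.0581
d₁ = -0.0581 / 0.1530 = -0.3799 ≈ -0.38
d₂ = d₁ − σ√T = -0.3799 − 0.1530 = -0.5328 ≈ -0.53
exp(−rT) = exp(−0.03·0.08333) = 0.9975
N(−d₂) = N(0.53) = 0.7019;  N(−d₁) = N(0.38) = 0.6480
P = 430·0.9975·0.7019 − 400·0.6480 = 301.0625 − 259.2000 = 41.8625

$41.86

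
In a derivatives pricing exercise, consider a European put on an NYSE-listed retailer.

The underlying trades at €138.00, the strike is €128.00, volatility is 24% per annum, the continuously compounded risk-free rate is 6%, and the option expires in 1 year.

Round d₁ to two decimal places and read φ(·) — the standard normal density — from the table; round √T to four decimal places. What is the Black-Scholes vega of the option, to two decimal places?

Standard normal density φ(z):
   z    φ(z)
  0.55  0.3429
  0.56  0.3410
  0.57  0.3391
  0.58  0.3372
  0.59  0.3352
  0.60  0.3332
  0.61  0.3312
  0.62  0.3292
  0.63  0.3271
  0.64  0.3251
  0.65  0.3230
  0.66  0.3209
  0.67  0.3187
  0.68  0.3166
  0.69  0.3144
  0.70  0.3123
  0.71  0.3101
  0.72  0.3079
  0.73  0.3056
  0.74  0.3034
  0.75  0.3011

43.69

σ√T = 0.24 × 1.0000 = 0.2400
ln(S/K) + (r + σ²/2)T = ln(138/128) + (0.06 + 0.24²/2)·1 = 0.0752 + 0.0888 = 0.1640
d₁ = 0.1640 / 0.2400 = 0.6834 ⇒ 0.68
√T = √1 = 1.0000
φ(d₁) = φ(0.68) = 0.3166
vega = S·φ(d₁)·√T = 138·0.3166·1.0000 = 43.6908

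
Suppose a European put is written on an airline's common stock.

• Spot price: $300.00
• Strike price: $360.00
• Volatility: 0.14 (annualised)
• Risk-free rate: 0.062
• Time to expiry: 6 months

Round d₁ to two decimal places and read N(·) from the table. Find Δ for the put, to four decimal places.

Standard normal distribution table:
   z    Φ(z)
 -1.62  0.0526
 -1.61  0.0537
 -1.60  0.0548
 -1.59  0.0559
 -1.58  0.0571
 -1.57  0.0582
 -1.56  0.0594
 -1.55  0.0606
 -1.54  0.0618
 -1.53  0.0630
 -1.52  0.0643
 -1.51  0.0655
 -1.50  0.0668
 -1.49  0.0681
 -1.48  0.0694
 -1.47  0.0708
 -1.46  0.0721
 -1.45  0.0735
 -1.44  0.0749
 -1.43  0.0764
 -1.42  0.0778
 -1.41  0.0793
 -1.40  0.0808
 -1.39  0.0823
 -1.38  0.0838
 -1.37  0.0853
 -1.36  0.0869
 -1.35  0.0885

-0.9306

T = 0.5;  σ√T = 0.0990
ln(S/K) + (r + σ²/2)T = ln(300/360) + (0.062 + 0.14²/2)·0.5 = -0.1823 + 0.0359 = -0.1464
d₁ = -0.1464 / 0.0990 = -1.4791 → -1.48
N(d₁) = N(-1.48) = 0.0694
Δ_put = N(d₁) − 1 = 0.0694 − 1 = -0.9306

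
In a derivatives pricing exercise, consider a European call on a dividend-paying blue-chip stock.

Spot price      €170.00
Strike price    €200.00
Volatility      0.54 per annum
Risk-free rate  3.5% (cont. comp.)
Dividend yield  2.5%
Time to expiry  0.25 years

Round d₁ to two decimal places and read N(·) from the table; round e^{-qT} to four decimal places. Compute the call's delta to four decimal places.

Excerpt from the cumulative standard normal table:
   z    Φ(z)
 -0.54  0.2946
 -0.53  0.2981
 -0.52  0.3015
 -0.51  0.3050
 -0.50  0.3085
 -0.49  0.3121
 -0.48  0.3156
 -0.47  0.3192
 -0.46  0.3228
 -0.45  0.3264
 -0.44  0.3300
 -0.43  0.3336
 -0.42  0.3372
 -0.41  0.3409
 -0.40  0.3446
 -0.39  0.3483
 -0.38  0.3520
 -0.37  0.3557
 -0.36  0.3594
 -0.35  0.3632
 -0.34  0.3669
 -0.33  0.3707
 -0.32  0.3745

T = 0.25;  σ√T = 0.2700
d₁ = [ln(170/200) + (0.035 − 0.025 + 0.54²/2)·0.25] / 0.2700 = [-0.1625 + 0.0390] / 0.2700 = -0.4577 ⇒ -0.46
N(d₁) = N(-0.46) = 0.3228
Δ_call = e^(−qT)·N(d₁) = 0.9938·0.3228 = 0.3208

0.3208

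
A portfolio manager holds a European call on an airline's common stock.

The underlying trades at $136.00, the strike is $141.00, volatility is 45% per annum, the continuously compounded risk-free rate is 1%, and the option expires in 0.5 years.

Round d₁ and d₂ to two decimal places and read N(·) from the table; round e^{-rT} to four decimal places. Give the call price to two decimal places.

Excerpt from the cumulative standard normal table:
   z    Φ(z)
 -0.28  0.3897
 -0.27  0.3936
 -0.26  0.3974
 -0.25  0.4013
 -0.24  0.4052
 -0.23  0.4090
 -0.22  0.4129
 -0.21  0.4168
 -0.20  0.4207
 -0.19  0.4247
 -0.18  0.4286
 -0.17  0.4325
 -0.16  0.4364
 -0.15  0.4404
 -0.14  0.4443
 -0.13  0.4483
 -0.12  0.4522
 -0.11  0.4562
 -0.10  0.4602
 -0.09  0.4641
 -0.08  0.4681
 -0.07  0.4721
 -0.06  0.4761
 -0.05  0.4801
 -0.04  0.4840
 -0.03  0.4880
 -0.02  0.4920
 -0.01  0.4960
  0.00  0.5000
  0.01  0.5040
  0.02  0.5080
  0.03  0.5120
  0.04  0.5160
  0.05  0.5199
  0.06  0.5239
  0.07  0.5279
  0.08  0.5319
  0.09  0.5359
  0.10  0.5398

T = 0.5;  σ√T = 0.3182
d₁ = [ln(136/141) + (0.01 + ½·0.45²)·0.5] / (σ√T) = (-0.0361 + 0.0556) / 0.3182 = 0.0613 ≈ 0.06
d₂ = 0.0613 − 0.3182 = -0.2569 ≈ -0.26
e^(−rT) = e^(−0.01·0.5) = 0.9950
N(d₁) = N(0.06) = 0.5239;  N(d₂) = N(-0.26) = 0.3974
C = 136·0.5239 − 141·0.9950·0.3974 = 71.2504 − 55.7532 = 15.4972

$15.50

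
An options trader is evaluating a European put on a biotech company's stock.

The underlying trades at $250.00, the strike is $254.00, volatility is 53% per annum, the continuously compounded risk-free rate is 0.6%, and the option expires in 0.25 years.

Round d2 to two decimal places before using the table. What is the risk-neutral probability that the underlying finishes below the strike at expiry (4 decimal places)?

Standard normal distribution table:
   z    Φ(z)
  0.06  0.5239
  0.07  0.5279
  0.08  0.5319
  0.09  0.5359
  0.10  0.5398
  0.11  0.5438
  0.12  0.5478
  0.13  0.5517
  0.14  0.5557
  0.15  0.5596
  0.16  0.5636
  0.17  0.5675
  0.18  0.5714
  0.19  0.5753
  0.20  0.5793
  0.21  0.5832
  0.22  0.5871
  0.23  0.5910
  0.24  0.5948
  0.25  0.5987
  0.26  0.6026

T = 0.25;  σ√T = 0.2650
d₁ = [ln(250/254) + (0.006 + 0.53²/2)·0.25] / 0.2650 = [-0.0159 + 0.0366] / 0.2650 = 0.0783 which rounds to 0.08
d₂ = d₁ − σ√T = 0.0783 − 0.2650 = -0.1867 which rounds to -0.19
Pr(exercise) under Q = N(−d₂) = N(0.19) = 0.5753

0.5753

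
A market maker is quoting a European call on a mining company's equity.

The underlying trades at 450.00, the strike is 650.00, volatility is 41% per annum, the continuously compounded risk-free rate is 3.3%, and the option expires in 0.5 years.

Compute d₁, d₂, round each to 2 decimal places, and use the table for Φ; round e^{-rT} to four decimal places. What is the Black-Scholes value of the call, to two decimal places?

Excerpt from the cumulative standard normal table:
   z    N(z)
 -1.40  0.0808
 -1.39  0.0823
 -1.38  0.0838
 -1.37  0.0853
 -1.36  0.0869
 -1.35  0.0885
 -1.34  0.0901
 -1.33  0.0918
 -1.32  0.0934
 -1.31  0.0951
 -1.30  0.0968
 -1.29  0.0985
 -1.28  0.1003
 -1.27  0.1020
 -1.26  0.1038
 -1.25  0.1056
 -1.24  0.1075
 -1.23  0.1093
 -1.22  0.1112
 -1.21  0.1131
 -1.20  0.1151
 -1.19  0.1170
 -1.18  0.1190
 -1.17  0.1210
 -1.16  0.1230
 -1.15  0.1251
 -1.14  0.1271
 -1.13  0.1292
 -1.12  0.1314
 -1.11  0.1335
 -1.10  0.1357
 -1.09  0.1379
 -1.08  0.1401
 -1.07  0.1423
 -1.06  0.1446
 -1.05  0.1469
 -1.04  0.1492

8.48

T = 0.5;  σ√T = 0.2899
d₁ = [ln(450/650) + (0.033 + ½·0.41²)·0.5] / (σ√T) = (-0.3677 + 0.0585) / 0.2899 = -1.0665 which rounds to -1.07
d₂ = -1.0665 − 0.2899 = -1.3564 which rounds to -1.36
exp(−rT) = exp(−0.033·0.5) = 0.9836
N(d₁) = N(-1.07) = 0.1423;  N(d₂) = N(-1.36) = 0.0869
C = 450·0.1423 − 650·0.9836·0.0869 = 64.0350 − 55.5586 = 8.4764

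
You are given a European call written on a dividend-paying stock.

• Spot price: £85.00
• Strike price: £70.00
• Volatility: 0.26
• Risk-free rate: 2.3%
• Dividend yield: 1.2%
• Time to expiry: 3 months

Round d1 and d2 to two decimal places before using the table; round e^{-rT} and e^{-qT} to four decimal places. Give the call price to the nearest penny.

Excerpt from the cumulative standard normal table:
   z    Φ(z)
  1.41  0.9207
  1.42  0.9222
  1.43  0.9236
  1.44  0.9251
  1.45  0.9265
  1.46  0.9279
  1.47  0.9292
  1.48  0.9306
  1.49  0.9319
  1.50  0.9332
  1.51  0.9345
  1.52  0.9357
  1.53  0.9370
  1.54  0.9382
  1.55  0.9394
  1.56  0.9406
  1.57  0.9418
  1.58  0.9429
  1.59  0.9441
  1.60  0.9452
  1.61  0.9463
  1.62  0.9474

£15.42

T = 0.25;  σ√T = 0.1300
d₁ = [ln(85/70) + (0.023 − 0.012 + 0.26²/2)·0.25] / 0.1300 = [0.1942 + 0.0112] / 0.1300 = 1.5797 → 1.58
d₂ = d₁ − σ√T = 1.5797 − 0.1300 = 1.4497 → 1.45
e^(−qT) = e^(−0.012·0.25) = 0.9970;  e^(−rT) = e^(−0.023·0.25) = 0.9943
N(d₁) = N(1.58) = 0.9429;  N(d₂) = N(1.45) = 0.9265
C = 85·0.9970·0.9429 − 70·0.9943·0.9265 = 79.9061 − 64.4853 = 15.4207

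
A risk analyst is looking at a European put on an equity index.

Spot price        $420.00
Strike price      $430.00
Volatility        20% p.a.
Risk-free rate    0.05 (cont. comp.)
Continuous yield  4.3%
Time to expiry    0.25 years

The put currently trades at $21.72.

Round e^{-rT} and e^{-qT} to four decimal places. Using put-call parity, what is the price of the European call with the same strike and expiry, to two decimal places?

exp(−qT) = exp(−0.043·0.25) = 0.9893;  exp(−rT) = exp(−0.05·0.25) = 0.9876
Put-call parity: C − P = S·e^(−qT) − K·e^(−rT) = 420·0.9893 − 430·0.9876 = 415.5060 − 424.6680 = -9.1620
C = P + (C − P) = 21.72 + (-9.1620) = 12.5580

$12.56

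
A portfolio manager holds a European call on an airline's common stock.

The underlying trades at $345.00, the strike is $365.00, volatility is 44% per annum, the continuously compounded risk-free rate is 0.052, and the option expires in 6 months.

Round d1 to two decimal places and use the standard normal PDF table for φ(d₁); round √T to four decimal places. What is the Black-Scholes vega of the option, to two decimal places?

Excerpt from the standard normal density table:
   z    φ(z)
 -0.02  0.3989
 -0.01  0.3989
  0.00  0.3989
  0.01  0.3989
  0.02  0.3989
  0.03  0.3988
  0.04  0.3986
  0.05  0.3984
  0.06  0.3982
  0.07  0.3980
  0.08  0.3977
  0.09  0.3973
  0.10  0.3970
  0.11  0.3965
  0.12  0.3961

σ√T = 0.44 × 0.7071 = 0.3111
d₁ = [ln(345/365) + (0.052 + 0.44²/2)·0.5] / 0.3111 = [-0.0564 + 0.0744] / 0.3111 = 0.0580 → 0.06
√T = √0.5 = 0.7071
φ(d₁) = φ(0.06) = 0.3982
vega = S·φ(d₁)·√T = 345·0.3982·0.7071 = 97.1407

97.14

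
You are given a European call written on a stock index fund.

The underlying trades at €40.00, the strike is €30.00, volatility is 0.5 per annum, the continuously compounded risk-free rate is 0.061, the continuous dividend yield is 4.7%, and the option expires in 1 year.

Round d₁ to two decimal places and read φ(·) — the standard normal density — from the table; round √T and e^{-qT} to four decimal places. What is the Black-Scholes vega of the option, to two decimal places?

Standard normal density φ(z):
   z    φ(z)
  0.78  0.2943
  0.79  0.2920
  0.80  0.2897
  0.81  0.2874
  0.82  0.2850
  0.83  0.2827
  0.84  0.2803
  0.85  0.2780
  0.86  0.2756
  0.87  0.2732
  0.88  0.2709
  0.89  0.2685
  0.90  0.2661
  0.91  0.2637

10.61

σ√T = 0.5·√1 = 0.5000
d₁ = [ln(40/30) + (0.061 − 0.047 + ½·0.5²)·1] / (σ√T) = (0.2877 + 0.1390) / 0.5000 = 0.8534 → 0.85
√T = √1 = 1.0000
φ(d₁) = φ(0.85) = 0.2780
exp(−qT) = exp(−0.047·1) = 0.9541
vega = S·exp(−qT)·φ(d₁)·√T = 40·0.9541·0.2780·1.0000 = 10.6096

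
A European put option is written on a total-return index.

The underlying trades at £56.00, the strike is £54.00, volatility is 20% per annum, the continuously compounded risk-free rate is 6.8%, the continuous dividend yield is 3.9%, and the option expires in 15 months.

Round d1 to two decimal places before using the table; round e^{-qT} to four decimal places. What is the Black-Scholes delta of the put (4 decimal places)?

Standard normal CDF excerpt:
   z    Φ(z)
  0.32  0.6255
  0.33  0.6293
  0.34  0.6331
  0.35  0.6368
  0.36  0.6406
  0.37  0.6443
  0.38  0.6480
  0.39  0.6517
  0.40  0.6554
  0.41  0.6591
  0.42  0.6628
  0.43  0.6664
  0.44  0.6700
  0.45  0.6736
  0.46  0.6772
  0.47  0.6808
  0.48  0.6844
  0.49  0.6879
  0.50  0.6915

-0.3143

T = 1.25;  σ√T = 0.2236
d₁ = [ln(56/54) + (0.068 − 0.039 + 0.2²/2)·1.25] / 0.2236 = [0.0364 + 0.0613] / 0.2236 = 0.4366 → 0.44
N(d₁) = N(0.44) = 0.6700
Δ_put = exp(−qT)·(N(d₁) − 1) = 0.9524·(0.6700 − 1) = -0.3143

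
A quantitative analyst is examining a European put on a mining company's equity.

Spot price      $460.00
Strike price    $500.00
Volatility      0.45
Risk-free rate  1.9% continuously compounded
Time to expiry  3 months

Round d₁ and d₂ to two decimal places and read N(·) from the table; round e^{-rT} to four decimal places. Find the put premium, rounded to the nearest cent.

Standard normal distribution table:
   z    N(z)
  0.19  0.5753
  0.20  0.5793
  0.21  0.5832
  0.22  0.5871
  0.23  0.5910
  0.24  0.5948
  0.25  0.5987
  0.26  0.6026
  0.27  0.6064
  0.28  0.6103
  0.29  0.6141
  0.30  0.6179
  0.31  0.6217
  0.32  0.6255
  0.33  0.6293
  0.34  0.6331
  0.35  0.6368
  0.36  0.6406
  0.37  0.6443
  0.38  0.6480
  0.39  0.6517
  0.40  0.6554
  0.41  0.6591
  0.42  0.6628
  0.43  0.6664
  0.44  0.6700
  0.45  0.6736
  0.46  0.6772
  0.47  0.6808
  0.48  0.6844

T = 0.25;  σ√T = 0.2250
d₁ = [ln(460/500) + (0.019 + 0.45²/2)·0.25] / 0.2250 = [-0.0834 + 0.0301] / 0.2250 = -0.2370 → -0.24
d₂ = d₁ − σ√T = -0.2370 − 0.2250 = -0.4620 → -0.46
exp(−rT) = exp(−0.019·0.25) = 0.9953
N(−d₂) = N(0.46) = 0.6772;  N(−d₁) = N(0.24) = 0.5948
P = 500·0.9953·0.6772 − 460·0.5948 = 337.0086 − 273.6080 = 63.4006

$63.40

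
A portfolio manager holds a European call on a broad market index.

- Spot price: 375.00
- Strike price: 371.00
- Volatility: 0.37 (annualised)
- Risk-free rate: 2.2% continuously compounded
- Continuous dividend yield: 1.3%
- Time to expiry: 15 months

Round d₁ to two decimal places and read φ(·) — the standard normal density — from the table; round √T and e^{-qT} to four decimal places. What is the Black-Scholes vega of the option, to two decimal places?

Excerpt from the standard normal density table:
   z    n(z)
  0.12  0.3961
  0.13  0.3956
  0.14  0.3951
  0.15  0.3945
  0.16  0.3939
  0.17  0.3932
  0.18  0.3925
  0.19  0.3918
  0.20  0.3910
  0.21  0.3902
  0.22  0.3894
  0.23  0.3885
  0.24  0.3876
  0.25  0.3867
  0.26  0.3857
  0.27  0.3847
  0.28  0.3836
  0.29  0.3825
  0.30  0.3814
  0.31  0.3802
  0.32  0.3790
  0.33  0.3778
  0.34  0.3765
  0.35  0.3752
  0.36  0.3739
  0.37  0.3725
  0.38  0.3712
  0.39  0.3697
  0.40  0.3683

159.10

T = 1.25;  σ√T = 0.4137
d₁ = [ln(375/371) + (0.022 − 0.013 + 0.37²/2)·1.25] / 0.4137 = [0.0107 + 0.0968] / 0.4137 = 0.2600 ⇒ 0.26
√T = √1.25 = 1.1180
φ(d₁) = φ(0.26) = 0.3857
exp(−qT) = exp(−0.013·1.25) = 0.9839
vega = S·exp(−qT)·φ(d₁)·√T = 375·0.9839·0.3857·1.1180 = 159.1013
(The put has the same vega.)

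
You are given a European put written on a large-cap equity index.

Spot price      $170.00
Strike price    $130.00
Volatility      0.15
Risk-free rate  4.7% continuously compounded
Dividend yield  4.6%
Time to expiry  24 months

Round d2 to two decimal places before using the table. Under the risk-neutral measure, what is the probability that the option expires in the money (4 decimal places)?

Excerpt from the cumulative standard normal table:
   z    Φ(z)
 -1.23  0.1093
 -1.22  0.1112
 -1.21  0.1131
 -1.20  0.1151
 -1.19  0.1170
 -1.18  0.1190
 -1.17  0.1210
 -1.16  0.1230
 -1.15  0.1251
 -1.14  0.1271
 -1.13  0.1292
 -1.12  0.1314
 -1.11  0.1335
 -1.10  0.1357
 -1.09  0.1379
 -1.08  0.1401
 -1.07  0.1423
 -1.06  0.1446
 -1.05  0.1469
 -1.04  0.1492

0.1210

σ√T = 0.15·√2 = 0.2121
d₁ = [ln(170/130) + (0.047 − 0.046 + 0.15²/2)·2] / 0.2121 = [0.2683 + 0.0245] / 0.2121 = 1.3801 ≈ 1.38
d₂ = d₁ − σ√T = 1.3801 − 0.2121 = 1.1680 ≈ 1.17
Risk-neutral Pr[S_T < K] = N(−d₂) = N(-1.17) = 0.1210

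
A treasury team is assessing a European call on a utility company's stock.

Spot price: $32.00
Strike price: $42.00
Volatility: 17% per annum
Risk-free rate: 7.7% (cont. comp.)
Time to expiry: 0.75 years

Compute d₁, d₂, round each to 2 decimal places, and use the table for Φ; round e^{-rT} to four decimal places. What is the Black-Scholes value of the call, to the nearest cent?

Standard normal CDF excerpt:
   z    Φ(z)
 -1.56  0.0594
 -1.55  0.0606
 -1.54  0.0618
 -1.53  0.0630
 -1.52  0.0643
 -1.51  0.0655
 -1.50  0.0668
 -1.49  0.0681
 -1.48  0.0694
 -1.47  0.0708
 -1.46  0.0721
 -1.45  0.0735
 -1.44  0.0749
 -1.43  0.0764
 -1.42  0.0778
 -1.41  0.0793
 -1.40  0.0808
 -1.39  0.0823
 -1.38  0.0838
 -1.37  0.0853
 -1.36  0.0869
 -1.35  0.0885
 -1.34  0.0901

σ√T = 0.17 × 0.8660 = 0.1472
d₁ = [ln(32/42) + (0.077 + ½·0.17²)·0.75] / (σ√T) = (-0.2719 + 0.0686) / 0.1472 = -1.3812 which rounds to -1.38
d₂ = -1.3812 − 0.1472 = -1.5284 which rounds to -1.53
exp(−rT) = exp(−0.077·0.75) = 0.9439
N(d₁) = N(-1.38) = 0.0838;  N(d₂) = N(-1.53) = 0.0630
C = 32·0.0838 − 42·0.9439·0.0630 = 2.6816 − 2.4976 = 0.1840

$0.18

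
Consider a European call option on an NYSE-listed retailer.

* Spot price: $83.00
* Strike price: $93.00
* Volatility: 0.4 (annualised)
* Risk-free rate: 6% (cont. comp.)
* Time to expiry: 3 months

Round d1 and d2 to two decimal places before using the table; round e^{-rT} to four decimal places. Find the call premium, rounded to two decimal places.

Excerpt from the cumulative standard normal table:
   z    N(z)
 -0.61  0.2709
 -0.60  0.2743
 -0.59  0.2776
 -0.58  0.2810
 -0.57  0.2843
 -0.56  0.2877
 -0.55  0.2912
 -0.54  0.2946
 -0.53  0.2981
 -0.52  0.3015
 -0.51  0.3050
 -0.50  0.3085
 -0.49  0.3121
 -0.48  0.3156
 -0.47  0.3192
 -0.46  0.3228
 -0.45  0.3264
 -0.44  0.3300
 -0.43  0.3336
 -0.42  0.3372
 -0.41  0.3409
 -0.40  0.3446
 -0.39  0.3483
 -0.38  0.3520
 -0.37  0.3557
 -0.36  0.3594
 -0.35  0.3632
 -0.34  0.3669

σ√T = 0.4 × 0.5000 = 0.2000
d₁ = [ln(83/93) + (0.06 + ½·0.4²)·0.25] / (σ√T) = (-0.1138 + 0.0350) / 0.2000 = -0.3938 → -0.39
d₂ = -0.3938 − 0.2000 = -0.5938 → -0.59
e^(−rT) = e^(−0.06·0.25) = 0.9851
N(d₁) = N(-0.39) = 0.3483;  N(d₂) = N(-0.59) = 0.2776
C = 83·0.3483 − 93·0.9851·0.2776 = 28.9089 − 25.4321 = 3.4768

$3.48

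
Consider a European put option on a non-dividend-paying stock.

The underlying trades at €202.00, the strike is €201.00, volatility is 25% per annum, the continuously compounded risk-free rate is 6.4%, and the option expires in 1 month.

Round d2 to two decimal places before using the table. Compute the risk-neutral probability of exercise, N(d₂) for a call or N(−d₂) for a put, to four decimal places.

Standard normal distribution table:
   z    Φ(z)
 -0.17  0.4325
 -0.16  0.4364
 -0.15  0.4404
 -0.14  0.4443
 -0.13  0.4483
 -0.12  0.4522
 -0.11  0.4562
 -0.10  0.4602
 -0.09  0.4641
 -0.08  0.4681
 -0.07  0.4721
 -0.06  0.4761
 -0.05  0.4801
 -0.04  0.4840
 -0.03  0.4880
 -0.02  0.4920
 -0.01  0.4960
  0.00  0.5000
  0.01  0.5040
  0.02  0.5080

σ√T = 0.25·√0.08333 = 0.0722
ln(S/K) + (r + σ²/2)T = ln(202/201) + (0.064 + 0.25²/2)·0.08333 = 0.0050 + 0.0079 = 0.0129
d₁ = 0.0129 / 0.0722 = 0.1788 which rounds to 0.18
d₂ = d₁ − σ√T = 0.1788 − 0.0722 = 0.1066 which rounds to 0.11
Pr(exercise) under Q = N(−d₂) = N(-0.11) = 0.4562

0.4562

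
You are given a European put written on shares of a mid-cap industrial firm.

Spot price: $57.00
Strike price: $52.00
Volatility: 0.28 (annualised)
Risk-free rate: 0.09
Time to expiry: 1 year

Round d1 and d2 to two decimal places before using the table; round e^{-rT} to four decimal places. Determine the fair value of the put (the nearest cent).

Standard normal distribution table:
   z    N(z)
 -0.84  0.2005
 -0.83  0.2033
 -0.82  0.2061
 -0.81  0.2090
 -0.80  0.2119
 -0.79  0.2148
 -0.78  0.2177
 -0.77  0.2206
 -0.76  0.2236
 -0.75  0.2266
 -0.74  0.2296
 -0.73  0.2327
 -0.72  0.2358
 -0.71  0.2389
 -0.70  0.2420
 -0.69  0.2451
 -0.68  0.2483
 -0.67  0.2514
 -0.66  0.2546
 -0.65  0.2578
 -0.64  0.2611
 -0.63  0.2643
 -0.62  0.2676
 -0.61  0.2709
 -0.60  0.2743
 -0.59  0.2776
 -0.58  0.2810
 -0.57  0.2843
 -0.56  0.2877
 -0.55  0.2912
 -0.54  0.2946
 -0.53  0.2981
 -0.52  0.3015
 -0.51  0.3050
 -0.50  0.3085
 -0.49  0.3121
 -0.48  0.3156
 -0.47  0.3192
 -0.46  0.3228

σ√T = 0.28·√1 = 0.2800
d₁ = [ln(57/52) + (0.09 + ½·0.28²)·1] / (σ√T) = (0.0918 + 0.1292) / 0.2800 = 0.7893 ⇒ 0.79
d₂ = 0.7893 − 0.2800 = 0.5093 ⇒ 0.51
exp(−rT) = exp(−0.09·1) = 0.9139
N(−d₂) = N(-0.51) = 0.3050;  N(−d₁) = N(-0.79) = 0.2148
P = 52·0.9139·0.3050 − 57·0.2148 = 14.4945 − 12.2436 = 2.2509

$2.25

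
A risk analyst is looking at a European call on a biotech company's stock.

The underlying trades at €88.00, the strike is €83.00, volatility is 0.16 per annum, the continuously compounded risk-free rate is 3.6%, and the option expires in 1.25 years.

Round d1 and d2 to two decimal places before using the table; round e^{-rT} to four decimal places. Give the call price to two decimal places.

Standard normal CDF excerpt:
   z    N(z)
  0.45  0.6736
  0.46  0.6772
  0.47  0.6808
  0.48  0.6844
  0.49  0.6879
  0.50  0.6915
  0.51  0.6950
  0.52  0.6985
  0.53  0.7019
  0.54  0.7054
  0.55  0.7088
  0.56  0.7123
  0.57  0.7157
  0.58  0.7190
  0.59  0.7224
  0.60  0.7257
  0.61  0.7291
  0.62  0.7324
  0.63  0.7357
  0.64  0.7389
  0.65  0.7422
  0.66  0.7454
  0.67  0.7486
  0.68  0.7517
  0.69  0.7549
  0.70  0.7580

σ√T = 0.16·√1.25 = 0.1789
d₁ = [ln(88/83) + (0.036 + ½·0.16²)·1.25] / (σ√T) = (0.0585 + 0.0610) / 0.1789 = 0.6680 ⇒ 0.67
d₂ = 0.6680 − 0.1789 = 0.4891 ⇒ 0.49
exp(−rT) = exp(−0.036·1.25) = 0.9560
N(d₁) = N(0.67) = 0.7486;  N(d₂) = N(0.49) = 0.6879
C = 88·0.7486 − 83·0.9560·0.6879 = 65.8768 − 54.5835 = 11.2933

€11.29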